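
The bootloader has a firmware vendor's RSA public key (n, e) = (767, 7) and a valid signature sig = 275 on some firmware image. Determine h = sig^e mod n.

sig^7 mod 767 = 752

752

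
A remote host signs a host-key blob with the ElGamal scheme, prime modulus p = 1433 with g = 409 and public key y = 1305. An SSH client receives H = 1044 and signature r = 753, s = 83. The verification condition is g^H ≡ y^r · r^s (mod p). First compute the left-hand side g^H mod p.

Squares mod 1433: 409^1≡409, 409^2≡1053, 409^4≡1100, 409^8≡548, 409^16≡807, 409^32≡667, 409^64≡659, 409^128≡82, 409^256≡992, 409^512≡1026, 409^1024≡854
1044 = 1024 + 16 + 4, so 409^1044 ≡ 854·807·1100 ≡ 109 (mod 1433)

109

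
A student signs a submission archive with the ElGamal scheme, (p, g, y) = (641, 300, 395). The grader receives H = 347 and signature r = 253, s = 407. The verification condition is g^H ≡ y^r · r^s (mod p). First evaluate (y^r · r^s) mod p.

395^253 mod 641 = 206
253^407 mod 641 = 205
y^r · r^s ≡ 206·205 = 42230 ≡ 565 (mod 641)

565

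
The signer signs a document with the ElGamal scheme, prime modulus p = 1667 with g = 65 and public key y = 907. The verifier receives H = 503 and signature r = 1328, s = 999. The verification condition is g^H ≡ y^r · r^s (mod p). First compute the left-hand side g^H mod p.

1236

65^503 mod 1667 = 1236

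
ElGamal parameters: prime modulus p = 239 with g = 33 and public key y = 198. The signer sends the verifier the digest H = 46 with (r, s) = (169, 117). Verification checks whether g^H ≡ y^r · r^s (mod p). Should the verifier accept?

Left side g^H mod p:
Squares mod 239: 33^1≡33, 33^2≡133, 33^4≡3, 33^8≡9, 33^16≡81, 33^32≡108
46 = 32 + 8 + 4 + 2, so 33^46 ≡ 108·9·3·133 ≡ 170 (mod 239)
Right side y^r · r^s mod p:
Squares mod 239: 198^1≡198, 198^2≡8, 198^4≡64, 198^8≡33, 198^16≡133, 198^32≡3, 198^64≡9, 198^128≡81
169 = 128 + 32 + 8 + 1, so 198^169 ≡ 81·3·33·198 ≡ 85 (mod 239)
Squares mod 239: 169^1≡169, 169^2≡120, 169^4≡60, 169^8≡15, 169^16≡225, 169^32≡196, 169^64≡176
117 = 64 + 32 + 16 + 4 + 1, so 169^117 ≡ 176·196·225·60·169 ≡ 2 (mod 239)
85·2 = 170 ≡ 170 (mod 239)
170 ≡ 170 (mod 239), so the signature is genuine.

accept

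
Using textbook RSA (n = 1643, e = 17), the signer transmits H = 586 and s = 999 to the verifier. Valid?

no

s^2 ≡ 999^2 = 998001 ≡ 700
s^4 ≡ 700^2 = 490000 ≡ 386
s^8 ≡ 386^2 = 148996 ≡ 1126
s^16 ≡ 1126^2 = 1267876 ≡ 1123
17 = 16 + 1, so s^17 ≡ 1123·999 ≡ 1351 (mod 1643)
1351 ≠ 586, so verification fails.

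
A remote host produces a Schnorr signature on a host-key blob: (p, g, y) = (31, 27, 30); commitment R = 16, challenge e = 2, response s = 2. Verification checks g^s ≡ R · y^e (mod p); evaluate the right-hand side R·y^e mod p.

Squares mod 31: 30^1≡30, 30^2≡1
30^2 ≡ 1 (mod 31)
R · y^e ≡ 16·1 = 16 ≡ 16 (mod 31)

16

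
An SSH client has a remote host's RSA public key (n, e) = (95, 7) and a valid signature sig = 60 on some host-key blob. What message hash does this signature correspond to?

40

sig^2 ≡ 60^2 = 3600 ≡ 85
sig^4 ≡ 85^2 = 7225 ≡ 5
7 = 4 + 2 + 1, so sig^7 ≡ 5·85·60 ≡ 40 (mod 95)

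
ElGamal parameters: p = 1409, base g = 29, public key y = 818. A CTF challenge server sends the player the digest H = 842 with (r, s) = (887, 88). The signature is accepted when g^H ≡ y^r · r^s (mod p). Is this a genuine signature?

Left side g^H mod p:
Squares mod 1409: 29^1≡29, 29^2≡841, 29^4≡1372, 29^8≡1369, 29^16≡191, 29^32≡1256, 29^64≡865, 29^128≡46, 29^256≡707, 29^512≡1063
842 = 512 + 256 + 64 + 8 + 2, so 29^842 ≡ 1063·707·865·1369·841 ≡ 358 (mod 1409)
Right side y^r · r^s mod p:
Squares mod 1409: 818^1≡818, 818^2≡1258, 818^4≡257, 818^8≡1235, 818^16≡687, 818^32≡1363, 818^64≡707, 818^128≡1063, 818^256≡1360, 818^512≡992
887 = 512 + 256 + 64 + 32 + 16 + 4 + 2 + 1, so 818^887 ≡ 992·1360·707·1363·687·257·1258·818 ≡ 834 (mod 1409)
Squares mod 1409: 887^1≡887, 887^2≡547, 887^4≡501, 887^8≡199, 887^16≡149, 887^32≡1066, 887^64≡702
88 = 64 + 16 + 8, so 887^88 ≡ 702·149·199 ≡ 1254 (mod 1409)
834·1254 = 1045836 ≡ 358 (mod 1409)
358 ≡ 358 (mod 1409), so the signature is genuine.

genuine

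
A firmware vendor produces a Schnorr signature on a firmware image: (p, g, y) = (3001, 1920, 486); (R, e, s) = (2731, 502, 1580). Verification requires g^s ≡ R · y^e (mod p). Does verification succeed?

passes

g^s mod p:
Squares mod 3001: 1920^1≡1920, 1920^2≡1172, 1920^4≡2127, 1920^8≡1622, 1920^16≡2008, 1920^32≡1721, 1920^64≡2855, 1920^128≡309, 1920^256≡2450, 1920^512≡500, 1920^1024≡917
1580 = 1024 + 512 + 32 + 8 + 4, so 1920^1580 ≡ 917·500·1721·1622·2127 ≡ 930 (mod 3001)
R · y^e mod p:
Squares mod 3001: 486^1≡486, 486^2≡2118, 486^4≡2430, 486^8≡1933, 486^16≡244, 486^32≡2517, 486^64≡178, 486^128≡1674, 486^256≡2343
502 = 256 + 128 + 64 + 32 + 16 + 4 + 2, so 486^502 ≡ 2343·1674·178·2517·244·2430·2118 ≡ 330 (mod 3001)
2731·330 = 901230 ≡ 930 (mod 3001)
930 ≡ 930 (mod 3001); signature holds.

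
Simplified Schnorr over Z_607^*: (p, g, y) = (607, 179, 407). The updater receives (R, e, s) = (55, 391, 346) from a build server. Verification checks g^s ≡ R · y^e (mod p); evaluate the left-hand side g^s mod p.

497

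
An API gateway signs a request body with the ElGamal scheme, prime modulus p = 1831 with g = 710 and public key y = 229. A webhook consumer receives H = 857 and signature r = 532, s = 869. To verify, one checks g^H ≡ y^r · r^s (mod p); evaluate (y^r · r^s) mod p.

415

229^2 = 52441 ≡ 1173
229^4 ≡ 1173^2 = 1375929 ≡ 848
229^8 ≡ 848^2 = 719104 ≡ 1352
229^16 ≡ 1352^2 = 1827904 ≡ 566
229^32 ≡ 566^2 = 320356 ≡ 1762
229^64 ≡ 1762^2 = 3104644 ≡ 1099
229^128 ≡ 1099^2 = 1207801 ≡ 1172
229^256 ≡ 1172^2 = 1373584 ≡ 334
229^512 ≡ 334^2 = 111556 ≡ 1696
532 = 512 + 16 + 4, so 229^532 ≡ 1696·566·848 ≡ 1579 (mod 1831)
532^2 = 283024 ≡ 1050
532^4 ≡ 1050^2 = 1102500 ≡ 238
532^8 ≡ 238^2 = 56644 ≡ 1714
532^16 ≡ 1714^2 = 2937796 ≡ 872
532^32 ≡ 872^2 = 760384 ≡ 519
532^64 ≡ 519^2 = 269361 ≡ 204
532^128 ≡ 204^2 = 41616 ≡ 1334
532^256 ≡ 1334^2 = 1779556 ≡ 1655
532^512 ≡ 1655^2 = 2739025 ≡ 1680
869 = 512 + 256 + 64 + 32 + 4 + 1, so 532^869 ≡ 1680·1655·204·519·238·532 ≡ 180 (mod 1831)
y^r · r^s ≡ 1579·180 = 284220 ≡ 415 (mod 1831)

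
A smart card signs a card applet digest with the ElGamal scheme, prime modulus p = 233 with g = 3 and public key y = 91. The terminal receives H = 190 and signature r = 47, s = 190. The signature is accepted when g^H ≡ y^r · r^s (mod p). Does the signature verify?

verifies

Left side g^H mod p:
3^2 = 9
3^4 ≡ 9^2 = 81
3^8 ≡ 81^2 = 6561 ≡ 37
3^16 ≡ 37^2 = 1369 ≡ 204
3^32 ≡ 204^2 = 41616 ≡ 142
3^64 ≡ 142^2 = 20164 ≡ 126
3^128 ≡ 126^2 = 15876 ≡ 32
190 = 128 + 32 + 16 + 8 + 4 + 2, so 3^190 ≡ 32·142·204·37·81·9 ≡ 215 (mod 233)
Right side y^r · r^s mod p:
91^2 = 8281 ≡ 126
91^4 ≡ 126^2 = 15876 ≡ 32
91^8 ≡ 32^2 = 1024 ≡ 92
91^16 ≡ 92^2 = 8464 ≡ 76
91^32 ≡ 76^2 = 5776 ≡ 184
47 = 32 + 8 + 4 + 2 + 1, so 91^47 ≡ 184·92·32·126·91 ≡ 210 (mod 233)
47^2 = 2209 ≡ 112
47^4 ≡ 112^2 = 12544 ≡ 195
47^8 ≡ 195^2 = 38025 ≡ 46
47^16 ≡ 46^2 = 2116 ≡ 19
47^32 ≡ 19^2 = 361 ≡ 128
47^64 ≡ 128^2 = 16384 ≡ 74
47^128 ≡ 74^2 = 5476 ≡ 117
190 = 128 + 32 + 16 + 8 + 4 + 2, so 47^190 ≡ 117·128·19·46·195·112 ≡ 173 (mod 233)
210·173 = 36330 ≡ 215 (mod 233)
215 ≡ 215 (mod 233), so the signature is genuine.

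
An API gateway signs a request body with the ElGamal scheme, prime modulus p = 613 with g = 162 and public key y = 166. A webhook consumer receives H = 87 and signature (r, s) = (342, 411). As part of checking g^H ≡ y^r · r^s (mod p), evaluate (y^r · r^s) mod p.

194

166^2 = 27556 ≡ 584
166^4 ≡ 584^2 = 341056 ≡ 228
166^8 ≡ 228^2 = 51984 ≡ 492
166^16 ≡ 492^2 = 242064 ≡ 542
166^32 ≡ 542^2 = 293764 ≡ 137
166^64 ≡ 137^2 = 18769 ≡ 379
166^128 ≡ 379^2 = 143641 ≡ 199
166^256 ≡ 199^2 = 39601 ≡ 369
342 = 256 + 64 + 16 + 4 + 2, so 166^342 ≡ 369·379·542·228·584 ≡ 586 (mod 613)
342^2 = 116964 ≡ 494
342^4 ≡ 494^2 = 244036 ≡ 62
342^8 ≡ 62^2 = 3844 ≡ 166
342^16 ≡ 166^2 = 27556 ≡ 584
342^32 ≡ 584^2 = 341056 ≡ 228
342^64 ≡ 228^2 = 51984 ≡ 492
342^128 ≡ 492^2 = 242064 ≡ 542
342^256 ≡ 542^2 = 293764 ≡ 137
411 = 256 + 128 + 16 + 8 + 2 + 1, so 342^411 ≡ 137·542·584·166·494·342 ≡ 515 (mod 613)
y^r · r^s ≡ 586·515 = 301790 ≡ 194 (mod 613)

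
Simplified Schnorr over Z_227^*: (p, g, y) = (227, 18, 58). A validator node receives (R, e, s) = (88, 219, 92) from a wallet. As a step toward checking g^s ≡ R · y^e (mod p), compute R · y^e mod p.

89

58^219 mod 227 = 179
R · y^e ≡ 88·179 = 15752 ≡ 89 (mod 227)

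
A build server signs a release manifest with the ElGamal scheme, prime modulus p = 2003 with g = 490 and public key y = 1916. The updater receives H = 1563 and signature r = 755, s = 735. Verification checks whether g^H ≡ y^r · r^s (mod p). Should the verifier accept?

reject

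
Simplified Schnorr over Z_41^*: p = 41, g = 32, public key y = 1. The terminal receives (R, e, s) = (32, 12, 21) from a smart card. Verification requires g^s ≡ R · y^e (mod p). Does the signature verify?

verifies

g^s mod p:
32^2 = 1024 ≡ 40
32^4 ≡ 40^2 = 1600 ≡ 1
32^8 ≡ 1^2 = 1
32^16 ≡ 1^2 = 1
21 = 16 + 4 + 1, so 32^21 ≡ 1·1·32 ≡ 32 (mod 41)
R · y^e mod p:
1^2 = 1
1^4 ≡ 1^2 = 1
1^8 ≡ 1^2 = 1
12 = 8 + 4, so 1^12 ≡ 1·1 ≡ 1 (mod 41)
32·1 = 32 ≡ 32 (mod 41)
32 ≡ 32 (mod 41); signature holds.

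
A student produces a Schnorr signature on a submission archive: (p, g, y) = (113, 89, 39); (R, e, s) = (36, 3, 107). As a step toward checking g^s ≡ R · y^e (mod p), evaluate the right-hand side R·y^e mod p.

10

39^3 mod 113 = 107
R · y^e ≡ 36·107 = 3852 ≡ 10 (mod 113)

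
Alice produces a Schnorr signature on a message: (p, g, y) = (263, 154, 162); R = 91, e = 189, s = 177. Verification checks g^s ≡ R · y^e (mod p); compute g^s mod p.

189

Squares mod 263: 154^1≡154, 154^2≡46, 154^4≡12, 154^8≡144, 154^16≡222, 154^32≡103, 154^64≡89, 154^128≡31
177 = 128 + 32 + 16 + 1, so 154^177 ≡ 31·103·222·154 ≡ 189 (mod 263)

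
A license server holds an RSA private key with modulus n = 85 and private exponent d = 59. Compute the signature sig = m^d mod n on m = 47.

38

m^2 ≡ 47^2 = 2209 ≡ 84
m^4 ≡ 84^2 = 7056 ≡ 1
m^8 ≡ 1^2 = 1
m^16 ≡ 1^2 = 1
m^32 ≡ 1^2 = 1
59 = 32 + 16 + 8 + 2 + 1, so m^59 ≡ 1·1·1·84·47 ≡ 38 (mod 85)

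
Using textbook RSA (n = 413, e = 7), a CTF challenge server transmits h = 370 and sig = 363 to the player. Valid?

yes

sig^2 ≡ 363^2 = 131769 ≡ 22
sig^4 ≡ 22^2 = 484 ≡ 71
7 = 4 + 2 + 1, so sig^7 ≡ 71·22·363 ≡ 370 (mod 413)
370 = h, so the signature checks out.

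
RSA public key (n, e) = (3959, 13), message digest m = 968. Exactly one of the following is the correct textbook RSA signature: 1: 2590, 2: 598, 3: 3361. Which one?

Candidate 1: Squares mod 3959: 2590^1≡2590, 2590^2≡1554, 2590^4≡3885, 2590^8≡1517; 13 = 8 + 4 + 1, so 2590^13 ≡ 1517·3885·2590 ≡ 740 (mod 3959)
Candidate 2: Squares mod 3959: 598^1≡598, 598^2≡1294, 598^4≡3738, 598^8≡1333; 13 = 8 + 4 + 1, so 598^13 ≡ 1333·3738·598 ≡ 968 (mod 3959)
  → matches m = 968
Candidate 3: Squares mod 3959: 3361^1≡3361, 3361^2≡1294, 3361^4≡3738, 3361^8≡1333; 13 = 8 + 4 + 1, so 3361^13 ≡ 1333·3738·3361 ≡ 2991 (mod 3959)

2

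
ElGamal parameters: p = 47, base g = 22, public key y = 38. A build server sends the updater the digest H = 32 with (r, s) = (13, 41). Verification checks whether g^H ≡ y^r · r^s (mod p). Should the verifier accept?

reject

Left side g^H mod p:
22^2 = 484 ≡ 14
22^4 ≡ 14^2 = 196 ≡ 8
22^8 ≡ 8^2 = 64 ≡ 17
22^16 ≡ 17^2 = 289 ≡ 7
22^32 ≡ 7^2 = 49 ≡ 2
Right side y^r · r^s mod p:
38^2 = 1444 ≡ 34
38^4 ≡ 34^2 = 1156 ≡ 28
38^8 ≡ 28^2 = 784 ≡ 32
13 = 8 + 4 + 1, so 38^13 ≡ 32·28·38 ≡ 20 (mod 47)
13^2 = 169 ≡ 28
13^4 ≡ 28^2 = 784 ≡ 32
13^8 ≡ 32^2 = 1024 ≡ 37
13^16 ≡ 37^2 = 1369 ≡ 6
13^32 ≡ 6^2 = 36
41 = 32 + 8 + 1, so 13^41 ≡ 36·37·13 ≡ 20 (mod 47)
20·20 = 400 ≡ 24 (mod 47)
2 ≠ 24, so verification fails.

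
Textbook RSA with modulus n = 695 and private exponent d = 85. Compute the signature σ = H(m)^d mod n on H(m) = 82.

(H(m))^2 ≡ 82^2 = 6724 ≡ 469
(H(m))^4 ≡ 469^2 = 219961 ≡ 341
(H(m))^8 ≡ 341^2 = 116281 ≡ 216
(H(m))^16 ≡ 216^2 = 46656 ≡ 91
(H(m))^32 ≡ 91^2 = 8281 ≡ 636
(H(m))^64 ≡ 636^2 = 404496 ≡ 6
85 = 64 + 16 + 4 + 1, so (H(m))^85 ≡ 6·91·341·82 ≡ 187 (mod 695)

187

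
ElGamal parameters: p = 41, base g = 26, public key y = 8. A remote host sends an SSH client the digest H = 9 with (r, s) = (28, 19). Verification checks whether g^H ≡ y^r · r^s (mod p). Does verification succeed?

Left side g^H mod p:
26^9 mod 41 = 17
Right side y^r · r^s mod p:
8^28 mod 41 = 16
28^19 mod 41 = 19
16·19 = 304 ≡ 17 (mod 41)
17 ≡ 17 (mod 41), so the signature is genuine.

passes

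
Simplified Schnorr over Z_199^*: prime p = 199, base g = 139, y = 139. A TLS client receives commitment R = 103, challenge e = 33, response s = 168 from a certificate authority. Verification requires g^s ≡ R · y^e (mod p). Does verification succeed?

fails

g^s mod p:
139^2 = 19321 ≡ 18
139^4 ≡ 18^2 = 324 ≡ 125
139^8 ≡ 125^2 = 15625 ≡ 103
139^16 ≡ 103^2 = 10609 ≡ 62
139^32 ≡ 62^2 = 3844 ≡ 63
139^64 ≡ 63^2 = 3969 ≡ 188
139^128 ≡ 188^2 = 35344 ≡ 121
168 = 128 + 32 + 8, so 139^168 ≡ 121·63·103 ≡ 114 (mod 199)
R · y^e mod p:
139^2 = 19321 ≡ 18
139^4 ≡ 18^2 = 324 ≡ 125
139^8 ≡ 125^2 = 15625 ≡ 103
139^16 ≡ 103^2 = 10609 ≡ 62
139^32 ≡ 62^2 = 3844 ≡ 63
33 = 32 + 1, so 139^33 ≡ 63·139 ≡ 1 (mod 199)
103·1 = 103 ≡ 103 (mod 199)
114 ≠ 103; the check fails.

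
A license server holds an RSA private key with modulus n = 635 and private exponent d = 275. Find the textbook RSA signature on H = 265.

120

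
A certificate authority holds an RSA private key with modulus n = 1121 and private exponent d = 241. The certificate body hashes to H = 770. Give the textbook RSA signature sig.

H^2 ≡ 770^2 = 592900 ≡ 1012
H^4 ≡ 1012^2 = 1024144 ≡ 671
H^8 ≡ 671^2 = 450241 ≡ 720
H^16 ≡ 720^2 = 518400 ≡ 498
H^32 ≡ 498^2 = 248004 ≡ 263
H^64 ≡ 263^2 = 69169 ≡ 788
H^128 ≡ 788^2 = 620944 ≡ 1031
241 = 128 + 64 + 32 + 16 + 1, so H^241 ≡ 1031·788·263·498·770 ≡ 1098 (mod 1121)

1098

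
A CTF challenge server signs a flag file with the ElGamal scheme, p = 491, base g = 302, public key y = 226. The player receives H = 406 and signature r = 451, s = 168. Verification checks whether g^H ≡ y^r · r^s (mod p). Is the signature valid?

invalid

Left side g^H mod p:
302^2 = 91204 ≡ 369
302^4 ≡ 369^2 = 136161 ≡ 154
302^8 ≡ 154^2 = 23716 ≡ 148
302^16 ≡ 148^2 = 21904 ≡ 300
302^32 ≡ 300^2 = 90000 ≡ 147
302^64 ≡ 147^2 = 21609 ≡ 5
302^128 ≡ 5^2 = 25
302^256 ≡ 25^2 = 625 ≡ 134
406 = 256 + 128 + 16 + 4 + 2, so 302^406 ≡ 134·25·300·154·369 ≡ 190 (mod 491)
Right side y^r · r^s mod p:
226^2 = 51076 ≡ 12
226^4 ≡ 12^2 = 144
226^8 ≡ 144^2 = 20736 ≡ 114
226^16 ≡ 114^2 = 12996 ≡ 230
226^32 ≡ 230^2 = 52900 ≡ 363
226^64 ≡ 363^2 = 131769 ≡ 181
226^128 ≡ 181^2 = 32761 ≡ 355
226^256 ≡ 355^2 = 126025 ≡ 329
451 = 256 + 128 + 64 + 2 + 1, so 226^451 ≡ 329·355·181·12·226 ≡ 208 (mod 491)
451^2 = 203401 ≡ 127
451^4 ≡ 127^2 = 16129 ≡ 417
451^8 ≡ 417^2 = 173889 ≡ 75
451^16 ≡ 75^2 = 5625 ≡ 224
451^32 ≡ 224^2 = 50176 ≡ 94
451^64 ≡ 94^2 = 8836 ≡ 489
451^128 ≡ 489^2 = 239121 ≡ 4
168 = 128 + 32 + 8, so 451^168 ≡ 4·94·75 ≡ 213 (mod 491)
208·213 = 44304 ≡ 114 (mod 491)
190 ≠ 114, so verification fails.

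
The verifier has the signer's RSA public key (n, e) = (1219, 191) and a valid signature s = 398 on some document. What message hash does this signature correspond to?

957

s^2 ≡ 398^2 = 158404 ≡ 1153
s^4 ≡ 1153^2 = 1329409 ≡ 699
s^8 ≡ 699^2 = 488601 ≡ 1001
s^16 ≡ 1001^2 = 1002001 ≡ 1202
s^32 ≡ 1202^2 = 1444804 ≡ 289
s^64 ≡ 289^2 = 83521 ≡ 629
s^128 ≡ 629^2 = 395641 ≡ 685
191 = 128 + 32 + 16 + 8 + 4 + 2 + 1, so s^191 ≡ 685·289·1202·1001·699·1153·398 ≡ 957 (mod 1219)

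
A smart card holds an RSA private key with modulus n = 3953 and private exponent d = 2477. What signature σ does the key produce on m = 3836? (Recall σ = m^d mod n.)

1830

m^2477 mod 3953 = 1830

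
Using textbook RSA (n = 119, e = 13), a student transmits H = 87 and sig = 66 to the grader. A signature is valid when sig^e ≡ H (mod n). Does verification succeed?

passes

sig^13 mod 119 = 87
87 = H, so the signature checks out.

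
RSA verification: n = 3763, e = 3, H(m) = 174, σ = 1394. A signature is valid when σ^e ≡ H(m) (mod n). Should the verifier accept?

σ^2 ≡ 1394^2 = 1943236 ≡ 1528
3 = 2 + 1, so σ^3 ≡ 1528·1394 ≡ 174 (mod 3763)
174 = H(m), so the signature checks out.

accept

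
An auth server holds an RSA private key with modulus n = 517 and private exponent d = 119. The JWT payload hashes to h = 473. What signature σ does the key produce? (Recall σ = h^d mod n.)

h^2 ≡ 473^2 = 223729 ≡ 385
h^4 ≡ 385^2 = 148225 ≡ 363
h^8 ≡ 363^2 = 131769 ≡ 451
h^16 ≡ 451^2 = 203401 ≡ 220
h^32 ≡ 220^2 = 48400 ≡ 319
h^64 ≡ 319^2 = 101761 ≡ 429
119 = 64 + 32 + 16 + 4 + 2 + 1, so h^119 ≡ 429·319·220·363·385·473 ≡ 363 (mod 517)

363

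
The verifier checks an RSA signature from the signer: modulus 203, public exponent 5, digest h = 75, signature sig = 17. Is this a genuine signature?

genuine

sig^2 ≡ 17^2 = 289 ≡ 86
sig^4 ≡ 86^2 = 7396 ≡ 88
5 = 4 + 1, so sig^5 ≡ 88·17 ≡ 75 (mod 203)
sig^5 mod 203 = 75 matches h.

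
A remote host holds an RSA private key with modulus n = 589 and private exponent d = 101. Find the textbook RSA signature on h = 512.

512

h^2 ≡ 512^2 = 262144 ≡ 39
h^4 ≡ 39^2 = 1521 ≡ 343
h^8 ≡ 343^2 = 117649 ≡ 438
h^16 ≡ 438^2 = 191844 ≡ 419
h^32 ≡ 419^2 = 175561 ≡ 39
h^64 ≡ 39^2 = 1521 ≡ 343
101 = 64 + 32 + 4 + 1, so h^101 ≡ 343·39·343·512 ≡ 512 (mod 589)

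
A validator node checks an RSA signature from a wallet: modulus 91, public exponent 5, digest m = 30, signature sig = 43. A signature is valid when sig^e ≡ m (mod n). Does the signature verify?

does not verify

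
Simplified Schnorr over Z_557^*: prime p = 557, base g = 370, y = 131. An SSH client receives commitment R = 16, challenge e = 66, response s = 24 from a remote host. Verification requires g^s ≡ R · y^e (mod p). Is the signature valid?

g^s mod p:
370^2 = 136900 ≡ 435
370^4 ≡ 435^2 = 189225 ≡ 402
370^8 ≡ 402^2 = 161604 ≡ 74
370^16 ≡ 74^2 = 5476 ≡ 463
24 = 16 + 8, so 370^24 ≡ 463·74 ≡ 285 (mod 557)
R · y^e mod p:
131^2 = 17161 ≡ 451
131^4 ≡ 451^2 = 203401 ≡ 96
131^8 ≡ 96^2 = 9216 ≡ 304
131^16 ≡ 304^2 = 92416 ≡ 511
131^32 ≡ 511^2 = 261121 ≡ 445
131^64 ≡ 445^2 = 198025 ≡ 290
66 = 64 + 2, so 131^66 ≡ 290·451 ≡ 452 (mod 557)
16·452 = 7232 ≡ 548 (mod 557)
285 ≠ 548; the check fails.

invalid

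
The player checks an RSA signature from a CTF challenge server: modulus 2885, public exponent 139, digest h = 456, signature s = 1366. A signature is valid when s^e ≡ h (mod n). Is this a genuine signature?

forged

s^2 ≡ 1366^2 = 1865956 ≡ 2246
s^4 ≡ 2246^2 = 5044516 ≡ 1536
s^8 ≡ 1536^2 = 2359296 ≡ 2251
s^16 ≡ 2251^2 = 5067001 ≡ 941
s^32 ≡ 941^2 = 885481 ≡ 2671
s^64 ≡ 2671^2 = 7134241 ≡ 2521
s^128 ≡ 2521^2 = 6355441 ≡ 2671
139 = 128 + 8 + 2 + 1, so s^139 ≡ 2671·2251·2246·1366 ≡ 2786 (mod 2885)
2786 ≠ 456, so verification fails.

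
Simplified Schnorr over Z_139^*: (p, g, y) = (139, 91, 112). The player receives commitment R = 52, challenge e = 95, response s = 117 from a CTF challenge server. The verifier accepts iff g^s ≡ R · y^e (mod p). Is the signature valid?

g^s mod p:
Squares mod 139: 91^1≡91, 91^2≡80, 91^4≡6, 91^8≡36, 91^16≡45, 91^32≡79, 91^64≡125
117 = 64 + 32 + 16 + 4 + 1, so 91^117 ≡ 125·79·45·6·91 ≡ 80 (mod 139)
R · y^e mod p:
Squares mod 139: 112^1≡112, 112^2≡34, 112^4≡44, 112^8≡129, 112^16≡100, 112^32≡131, 112^64≡64
95 = 64 + 16 + 8 + 4 + 2 + 1, so 112^95 ≡ 64·100·129·44·34·112 ≡ 55 (mod 139)
52·55 = 2860 ≡ 80 (mod 139)
80 ≡ 80 (mod 139); signature holds.

valid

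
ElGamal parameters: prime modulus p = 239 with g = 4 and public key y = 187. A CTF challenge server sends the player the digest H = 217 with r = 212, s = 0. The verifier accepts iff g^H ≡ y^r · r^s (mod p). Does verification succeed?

Left side g^H mod p:
Squares mod 239: 4^1≡4, 4^2≡16, 4^4≡17, 4^8≡50, 4^16≡110, 4^32≡150, 4^64≡34, 4^128≡200
217 = 128 + 64 + 16 + 8 + 1, so 4^217 ≡ 200·34·110·50·4 ≡ 101 (mod 239)
Right side y^r · r^s mod p:
Squares mod 239: 187^1≡187, 187^2≡75, 187^4≡128, 187^8≡132, 187^16≡216, 187^32≡51, 187^64≡211, 187^128≡67
212 = 128 + 64 + 16 + 4, so 187^212 ≡ 67·211·216·128 ≡ 132 (mod 239)
212^0 mod 239 = 1
132·1 = 132 ≡ 132 (mod 239)
101 ≠ 132, so verification fails.

fails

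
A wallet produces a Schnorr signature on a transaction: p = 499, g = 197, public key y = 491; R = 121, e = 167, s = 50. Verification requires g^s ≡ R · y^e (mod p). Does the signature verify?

g^s mod p:
197^2 = 38809 ≡ 386
197^4 ≡ 386^2 = 148996 ≡ 294
197^8 ≡ 294^2 = 86436 ≡ 109
197^16 ≡ 109^2 = 11881 ≡ 404
197^32 ≡ 404^2 = 163216 ≡ 43
50 = 32 + 16 + 2, so 197^50 ≡ 43·404·386 ≡ 30 (mod 499)
R · y^e mod p:
491^2 = 241081 ≡ 64
491^4 ≡ 64^2 = 4096 ≡ 104
491^8 ≡ 104^2 = 10816 ≡ 337
491^16 ≡ 337^2 = 113569 ≡ 296
491^32 ≡ 296^2 = 87616 ≡ 291
491^64 ≡ 291^2 = 84681 ≡ 350
491^128 ≡ 350^2 = 122500 ≡ 245
167 = 128 + 32 + 4 + 2 + 1, so 491^167 ≡ 245·291·104·64·491 ≡ 491 (mod 499)
121·491 = 59411 ≡ 30 (mod 499)
30 ≡ 30 (mod 499); signature holds.

verifies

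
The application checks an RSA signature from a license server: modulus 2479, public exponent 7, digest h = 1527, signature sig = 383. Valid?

Squares mod 2479: sig^1≡383, sig^2≡428, sig^4≡2217
7 = 4 + 2 + 1, so sig^7 ≡ 2217·428·383 ≡ 587 (mod 2479)
587 ≠ 1527, so verification fails.

no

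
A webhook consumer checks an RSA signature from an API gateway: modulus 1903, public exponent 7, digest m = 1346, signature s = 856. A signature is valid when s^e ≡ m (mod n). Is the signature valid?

s^2 ≡ 856^2 = 732736 ≡ 81
s^4 ≡ 81^2 = 6561 ≡ 852
7 = 4 + 2 + 1, so s^7 ≡ 852·81·856 ≡ 1346 (mod 1903)
Since 1346 equals the digest 1346, verification succeeds.

valid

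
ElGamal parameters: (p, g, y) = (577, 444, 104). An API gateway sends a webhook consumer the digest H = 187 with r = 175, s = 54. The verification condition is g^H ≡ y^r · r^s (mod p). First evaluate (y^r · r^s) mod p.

104^2 = 10816 ≡ 430
104^4 ≡ 430^2 = 184900 ≡ 260
104^8 ≡ 260^2 = 67600 ≡ 91
104^16 ≡ 91^2 = 8281 ≡ 203
104^32 ≡ 203^2 = 41209 ≡ 242
104^64 ≡ 242^2 = 58564 ≡ 287
104^128 ≡ 287^2 = 82369 ≡ 435
175 = 128 + 32 + 8 + 4 + 2 + 1, so 104^175 ≡ 435·242·91·260·430·104 ≡ 189 (mod 577)
175^2 = 30625 ≡ 44
175^4 ≡ 44^2 = 1936 ≡ 205
175^8 ≡ 205^2 = 42025 ≡ 481
175^16 ≡ 481^2 = 231361 ≡ 561
175^32 ≡ 561^2 = 314721 ≡ 256
54 = 32 + 16 + 4 + 2, so 175^54 ≡ 256·561·205·44 ≡ 544 (mod 577)
y^r · r^s ≡ 189·544 = 102816 ≡ 110 (mod 577)

110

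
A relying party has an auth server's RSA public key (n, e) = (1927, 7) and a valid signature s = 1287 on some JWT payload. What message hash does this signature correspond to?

1322

Squares mod 1927: s^1≡1287, s^2≡1076, s^4≡1576
7 = 4 + 2 + 1, so s^7 ≡ 1576·1076·1287 ≡ 1322 (mod 1927)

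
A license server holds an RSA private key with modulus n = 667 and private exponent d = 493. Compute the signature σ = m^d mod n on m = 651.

544

m^2 ≡ 651^2 = 423801 ≡ 256
m^4 ≡ 256^2 = 65536 ≡ 170
m^8 ≡ 170^2 = 28900 ≡ 219
m^16 ≡ 219^2 = 47961 ≡ 604
m^32 ≡ 604^2 = 364816 ≡ 634
m^64 ≡ 634^2 = 401956 ≡ 422
m^128 ≡ 422^2 = 178084 ≡ 662
m^256 ≡ 662^2 = 438244 ≡ 25
493 = 256 + 128 + 64 + 32 + 8 + 4 + 1, so m^493 ≡ 25·662·422·634·219·170·651 ≡ 544 (mod 667)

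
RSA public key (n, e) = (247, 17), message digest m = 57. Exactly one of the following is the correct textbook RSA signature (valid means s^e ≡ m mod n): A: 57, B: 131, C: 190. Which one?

A

Candidate A: Squares mod 247: 57^1≡57, 57^2≡38, 57^4≡209, 57^8≡209, 57^16≡209; 17 = 16 + 1, so 57^17 ≡ 209·57 ≡ 57 (mod 247)
  → matches m = 57
Candidate B: Squares mod 247: 131^1≡131, 131^2≡118, 131^4≡92, 131^8≡66, 131^16≡157; 17 = 16 + 1, so 131^17 ≡ 157·131 ≡ 66 (mod 247)
Candidate C: Squares mod 247: 190^1≡190, 190^2≡38, 190^4≡209, 190^8≡209, 190^16≡209; 17 = 16 + 1, so 190^17 ≡ 209·190 ≡ 190 (mod 247)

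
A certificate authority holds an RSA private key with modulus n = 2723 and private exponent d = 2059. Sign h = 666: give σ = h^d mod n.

1597

h^2 ≡ 666^2 = 443556 ≡ 2430
h^4 ≡ 2430^2 = 5904900 ≡ 1436
h^8 ≡ 1436^2 = 2062096 ≡ 785
h^16 ≡ 785^2 = 616225 ≡ 827
h^32 ≡ 827^2 = 683929 ≡ 456
h^64 ≡ 456^2 = 207936 ≡ 988
h^128 ≡ 988^2 = 976144 ≡ 1310
h^256 ≡ 1310^2 = 1716100 ≡ 610
h^512 ≡ 610^2 = 372100 ≡ 1772
h^1024 ≡ 1772^2 = 3139984 ≡ 365
h^2048 ≡ 365^2 = 133225 ≡ 2521
2059 = 2048 + 8 + 2 + 1, so h^2059 ≡ 2521·785·2430·666 ≡ 1597 (mod 2723)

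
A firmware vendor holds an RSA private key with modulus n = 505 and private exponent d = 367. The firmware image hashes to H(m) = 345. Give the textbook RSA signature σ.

15

(H(m))^2 ≡ 345^2 = 119025 ≡ 350
(H(m))^4 ≡ 350^2 = 122500 ≡ 290
(H(m))^8 ≡ 290^2 = 84100 ≡ 270
(H(m))^16 ≡ 270^2 = 72900 ≡ 180
(H(m))^32 ≡ 180^2 = 32400 ≡ 80
(H(m))^64 ≡ 80^2 = 6400 ≡ 340
(H(m))^128 ≡ 340^2 = 115600 ≡ 460
(H(m))^256 ≡ 460^2 = 211600 ≡ 5
367 = 256 + 64 + 32 + 8 + 4 + 2 + 1, so (H(m))^367 ≡ 5·340·80·270·290·350·345 ≡ 15 (mod 505)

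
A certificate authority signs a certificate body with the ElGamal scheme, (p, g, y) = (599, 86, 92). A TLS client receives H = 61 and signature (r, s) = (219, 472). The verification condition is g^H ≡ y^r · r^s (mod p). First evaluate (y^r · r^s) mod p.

129

92^2 = 8464 ≡ 78
92^4 ≡ 78^2 = 6084 ≡ 94
92^8 ≡ 94^2 = 8836 ≡ 450
92^16 ≡ 450^2 = 202500 ≡ 38
92^32 ≡ 38^2 = 1444 ≡ 246
92^64 ≡ 246^2 = 60516 ≡ 17
92^128 ≡ 17^2 = 289
219 = 128 + 64 + 16 + 8 + 2 + 1, so 92^219 ≡ 289·17·38·450·78·92 ≡ 548 (mod 599)
219^2 = 47961 ≡ 41
219^4 ≡ 41^2 = 1681 ≡ 483
219^8 ≡ 483^2 = 233289 ≡ 278
219^16 ≡ 278^2 = 77284 ≡ 13
219^32 ≡ 13^2 = 169
219^64 ≡ 169^2 = 28561 ≡ 408
219^128 ≡ 408^2 = 166464 ≡ 541
219^256 ≡ 541^2 = 292681 ≡ 369
472 = 256 + 128 + 64 + 16 + 8, so 219^472 ≡ 369·541·408·13·278 ≡ 526 (mod 599)
y^r · r^s ≡ 548·526 = 288248 ≡ 129 (mod 599)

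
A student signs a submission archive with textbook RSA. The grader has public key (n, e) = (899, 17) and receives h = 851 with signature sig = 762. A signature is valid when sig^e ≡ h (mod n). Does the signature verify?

Squares mod 899: sig^1≡762, sig^2≡789, sig^4≡413, sig^8≡658, sig^16≡545
17 = 16 + 1, so sig^17 ≡ 545·762 ≡ 851 (mod 899)
sig^17 mod 899 = 851 matches h.

verifies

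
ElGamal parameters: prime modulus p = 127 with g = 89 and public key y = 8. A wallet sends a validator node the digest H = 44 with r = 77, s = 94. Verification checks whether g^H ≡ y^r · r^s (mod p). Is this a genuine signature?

forged

Left side g^H mod p:
89^2 = 7921 ≡ 47
89^4 ≡ 47^2 = 2209 ≡ 50
89^8 ≡ 50^2 = 2500 ≡ 87
89^16 ≡ 87^2 = 7569 ≡ 76
89^32 ≡ 76^2 = 5776 ≡ 61
44 = 32 + 8 + 4, so 89^44 ≡ 61·87·50 ≡ 47 (mod 127)
Right side y^r · r^s mod p:
8^2 = 64
8^4 ≡ 64^2 = 4096 ≡ 32
8^8 ≡ 32^2 = 1024 ≡ 8
8^16 ≡ 8^2 = 64
8^32 ≡ 64^2 = 4096 ≡ 32
8^64 ≡ 32^2 = 1024 ≡ 8
77 = 64 + 8 + 4 + 1, so 8^77 ≡ 8·8·32·8 ≡ 1 (mod 127)
77^2 = 5929 ≡ 87
77^4 ≡ 87^2 = 7569 ≡ 76
77^8 ≡ 76^2 = 5776 ≡ 61
77^16 ≡ 61^2 = 3721 ≡ 38
77^32 ≡ 38^2 = 1444 ≡ 47
77^64 ≡ 47^2 = 2209 ≡ 50
94 = 64 + 16 + 8 + 4 + 2, so 77^94 ≡ 50·38·61·76·87 ≡ 100 (mod 127)
1·100 = 100 ≡ 100 (mod 127)
47 ≠ 100, so verification fails.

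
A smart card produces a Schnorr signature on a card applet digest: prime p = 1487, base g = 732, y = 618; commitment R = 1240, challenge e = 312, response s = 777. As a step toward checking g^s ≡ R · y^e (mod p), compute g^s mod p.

1349

732^777 mod 1487 = 1349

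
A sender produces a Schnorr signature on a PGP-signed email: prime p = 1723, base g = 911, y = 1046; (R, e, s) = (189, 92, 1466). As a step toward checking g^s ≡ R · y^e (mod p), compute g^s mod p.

Squares mod 1723: 911^1≡911, 911^2≡1158, 911^4≡470, 911^8≡356, 911^16≡957, 911^32≡936, 911^64≡812, 911^128≡1158, 911^256≡470, 911^512≡356, 911^1024≡957
1466 = 1024 + 256 + 128 + 32 + 16 + 8 + 2, so 911^1466 ≡ 957·470·1158·936·957·356·1158 ≡ 11 (mod 1723)

11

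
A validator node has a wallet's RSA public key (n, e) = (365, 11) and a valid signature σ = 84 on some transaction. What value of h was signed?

34

Squares mod 365: σ^1≡84, σ^2≡121, σ^4≡41, σ^8≡221
11 = 8 + 2 + 1, so σ^11 ≡ 221·121·84 ≡ 34 (mod 365)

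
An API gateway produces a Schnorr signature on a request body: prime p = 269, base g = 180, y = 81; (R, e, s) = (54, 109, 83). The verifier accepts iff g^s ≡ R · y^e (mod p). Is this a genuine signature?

g^s mod p:
180^2 = 32400 ≡ 120
180^4 ≡ 120^2 = 14400 ≡ 143
180^8 ≡ 143^2 = 20449 ≡ 5
180^16 ≡ 5^2 = 25
180^32 ≡ 25^2 = 625 ≡ 87
180^64 ≡ 87^2 = 7569 ≡ 37
83 = 64 + 16 + 2 + 1, so 180^83 ≡ 37·25·120·180 ≡ 25 (mod 269)
R · y^e mod p:
81^2 = 6561 ≡ 105
81^4 ≡ 105^2 = 11025 ≡ 265
81^8 ≡ 265^2 = 70225 ≡ 16
81^16 ≡ 16^2 = 256
81^32 ≡ 256^2 = 65536 ≡ 169
81^64 ≡ 169^2 = 28561 ≡ 47
109 = 64 + 32 + 8 + 4 + 1, so 81^109 ≡ 47·169·16·265·81 ≡ 125 (mod 269)
54·125 = 6750 ≡ 25 (mod 269)
25 ≡ 25 (mod 269); signature holds.

genuine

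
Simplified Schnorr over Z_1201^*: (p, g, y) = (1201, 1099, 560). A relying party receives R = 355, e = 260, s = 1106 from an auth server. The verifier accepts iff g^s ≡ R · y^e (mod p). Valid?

g^s mod p:
1099^1106 mod 1201 = 1021
R · y^e mod p:
560^260 mod 1201 = 1
355·1 = 355 ≡ 355 (mod 1201)
1021 ≠ 355; the check fails.

no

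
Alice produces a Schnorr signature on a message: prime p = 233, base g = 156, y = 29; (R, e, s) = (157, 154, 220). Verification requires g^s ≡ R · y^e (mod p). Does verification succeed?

g^s mod p:
Squares mod 233: 156^1≡156, 156^2≡104, 156^4≡98, 156^8≡51, 156^16≡38, 156^32≡46, 156^64≡19, 156^128≡128
220 = 128 + 64 + 16 + 8 + 4, so 156^220 ≡ 128·19·38·51·98 ≡ 162 (mod 233)
R · y^e mod p:
Squares mod 233: 29^1≡29, 29^2≡142, 29^4≡126, 29^8≡32, 29^16≡92, 29^32≡76, 29^64≡184, 29^128≡71
154 = 128 + 16 + 8 + 2, so 29^154 ≡ 71·92·32·142 ≡ 4 (mod 233)
157·4 = 628 ≡ 162 (mod 233)
162 ≡ 162 (mod 233); signature holds.

passes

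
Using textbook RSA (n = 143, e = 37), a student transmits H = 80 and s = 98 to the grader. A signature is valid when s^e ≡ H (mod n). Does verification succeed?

s^2 ≡ 98^2 = 9604 ≡ 23
s^4 ≡ 23^2 = 529 ≡ 100
s^8 ≡ 100^2 = 10000 ≡ 133
s^16 ≡ 133^2 = 17689 ≡ 100
s^32 ≡ 100^2 = 10000 ≡ 133
37 = 32 + 4 + 1, so s^37 ≡ 133·100·98 ≡ 98 (mod 143)
98 ≠ 80, so verification fails.

fails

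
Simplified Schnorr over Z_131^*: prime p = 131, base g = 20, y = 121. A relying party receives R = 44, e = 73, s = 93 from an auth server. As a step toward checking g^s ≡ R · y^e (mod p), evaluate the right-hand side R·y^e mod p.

121^2 = 14641 ≡ 100
121^4 ≡ 100^2 = 10000 ≡ 44
121^8 ≡ 44^2 = 1936 ≡ 102
121^16 ≡ 102^2 = 10404 ≡ 55
121^32 ≡ 55^2 = 3025 ≡ 12
121^64 ≡ 12^2 = 144 ≡ 13
73 = 64 + 8 + 1, so 121^73 ≡ 13·102·121 ≡ 102 (mod 131)
R · y^e ≡ 44·102 = 4488 ≡ 34 (mod 131)

34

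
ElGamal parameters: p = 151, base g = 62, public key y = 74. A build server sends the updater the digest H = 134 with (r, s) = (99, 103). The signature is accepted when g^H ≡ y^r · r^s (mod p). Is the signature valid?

Left side g^H mod p:
Squares mod 151: 62^1≡62, 62^2≡69, 62^4≡80, 62^8≡58, 62^16≡42, 62^32≡103, 62^64≡39, 62^128≡11
134 = 128 + 4 + 2, so 62^134 ≡ 11·80·69 ≡ 18 (mod 151)
Right side y^r · r^s mod p:
Squares mod 151: 74^1≡74, 74^2≡40, 74^4≡90, 74^8≡97, 74^16≡47, 74^32≡95, 74^64≡116
99 = 64 + 32 + 2 + 1, so 74^99 ≡ 116·95·40·74 ≡ 29 (mod 151)
Squares mod 151: 99^1≡99, 99^2≡137, 99^4≡45, 99^8≡62, 99^16≡69, 99^32≡80, 99^64≡58
103 = 64 + 32 + 4 + 2 + 1, so 99^103 ≡ 58·80·45·137·99 ≡ 136 (mod 151)
29·136 = 3944 ≡ 18 (mod 151)
18 ≡ 18 (mod 151), so the signature is genuine.

valid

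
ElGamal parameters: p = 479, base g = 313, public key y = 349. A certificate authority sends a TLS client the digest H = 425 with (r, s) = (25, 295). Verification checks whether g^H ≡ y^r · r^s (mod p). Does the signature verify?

Left side g^H mod p:
Squares mod 479: 313^1≡313, 313^2≡253, 313^4≡302, 313^8≡194, 313^16≡274, 313^32≡352, 313^64≡322, 313^128≡220, 313^256≡21
425 = 256 + 128 + 32 + 8 + 1, so 313^425 ≡ 21·220·352·194·313 ≡ 426 (mod 479)
Right side y^r · r^s mod p:
Squares mod 479: 349^1≡349, 349^2≡135, 349^4≡23, 349^8≡50, 349^16≡105
25 = 16 + 8 + 1, so 349^25 ≡ 105·50·349 ≡ 75 (mod 479)
Squares mod 479: 25^1≡25, 25^2≡146, 25^4≡240, 25^8≡120, 25^16≡30, 25^32≡421, 25^64≡11, 25^128≡121, 25^256≡271
295 = 256 + 32 + 4 + 2 + 1, so 25^295 ≡ 271·421·240·146·25 ≡ 44 (mod 479)
75·44 = 3300 ≡ 426 (mod 479)
426 ≡ 426 (mod 479), so the signature is genuine.

verifies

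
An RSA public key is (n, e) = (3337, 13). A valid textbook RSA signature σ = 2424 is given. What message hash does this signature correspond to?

2523

σ^2 ≡ 2424^2 = 5875776 ≡ 2656
σ^4 ≡ 2656^2 = 7054336 ≡ 3255
σ^8 ≡ 3255^2 = 10595025 ≡ 50
13 = 8 + 4 + 1, so σ^13 ≡ 50·3255·2424 ≡ 2523 (mod 3337)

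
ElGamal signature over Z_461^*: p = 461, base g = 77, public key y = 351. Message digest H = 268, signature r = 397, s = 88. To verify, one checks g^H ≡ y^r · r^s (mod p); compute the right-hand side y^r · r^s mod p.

351^2 = 123201 ≡ 114
351^4 ≡ 114^2 = 12996 ≡ 88
351^8 ≡ 88^2 = 7744 ≡ 368
351^16 ≡ 368^2 = 135424 ≡ 351
351^32 ≡ 351^2 = 123201 ≡ 114
351^64 ≡ 114^2 = 12996 ≡ 88
351^128 ≡ 88^2 = 7744 ≡ 368
351^256 ≡ 368^2 = 135424 ≡ 351
397 = 256 + 128 + 8 + 4 + 1, so 351^397 ≡ 351·368·368·88·351 ≡ 114 (mod 461)
397^2 = 157609 ≡ 408
397^4 ≡ 408^2 = 166464 ≡ 43
397^8 ≡ 43^2 = 1849 ≡ 5
397^16 ≡ 5^2 = 25
397^32 ≡ 25^2 = 625 ≡ 164
397^64 ≡ 164^2 = 26896 ≡ 158
88 = 64 + 16 + 8, so 397^88 ≡ 158·25·5 ≡ 388 (mod 461)
y^r · r^s ≡ 114·388 = 44232 ≡ 437 (mod 461)

437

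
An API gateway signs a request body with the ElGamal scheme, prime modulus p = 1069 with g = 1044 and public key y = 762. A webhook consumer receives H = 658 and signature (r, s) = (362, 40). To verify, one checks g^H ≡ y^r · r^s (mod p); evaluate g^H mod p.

826

1044^2 = 1089936 ≡ 625
1044^4 ≡ 625^2 = 390625 ≡ 440
1044^8 ≡ 440^2 = 193600 ≡ 111
1044^16 ≡ 111^2 = 12321 ≡ 562
1044^32 ≡ 562^2 = 315844 ≡ 489
1044^64 ≡ 489^2 = 239121 ≡ 734
1044^128 ≡ 734^2 = 538756 ≡ 1049
1044^256 ≡ 1049^2 = 1100401 ≡ 400
1044^512 ≡ 400^2 = 160000 ≡ 719
658 = 512 + 128 + 16 + 2, so 1044^658 ≡ 719·1049·562·625 ≡ 826 (mod 1069)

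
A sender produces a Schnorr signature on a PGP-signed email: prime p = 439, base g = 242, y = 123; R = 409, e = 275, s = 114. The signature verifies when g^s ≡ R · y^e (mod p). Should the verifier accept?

g^s mod p:
Squares mod 439: 242^1≡242, 242^2≡177, 242^4≡160, 242^8≡138, 242^16≡167, 242^32≡232, 242^64≡266
114 = 64 + 32 + 16 + 2, so 242^114 ≡ 266·232·167·177 ≡ 355 (mod 439)
R · y^e mod p:
Squares mod 439: 123^1≡123, 123^2≡203, 123^4≡382, 123^8≡176, 123^16≡246, 123^32≡373, 123^64≡405, 123^128≡278, 123^256≡20
275 = 256 + 16 + 2 + 1, so 123^275 ≡ 20·246·203·123 ≡ 354 (mod 439)
409·354 = 144786 ≡ 355 (mod 439)
355 ≡ 355 (mod 439); signature holds.

accept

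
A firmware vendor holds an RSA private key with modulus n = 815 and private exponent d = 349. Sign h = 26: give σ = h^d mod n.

Squares mod 815: h^1≡26, h^2≡676, h^4≡576, h^8≡71, h^16≡151, h^32≡796, h^64≡361, h^128≡736, h^256≡536
349 = 256 + 64 + 16 + 8 + 4 + 1, so h^349 ≡ 536·361·151·71·576·26 ≡ 16 (mod 815)

16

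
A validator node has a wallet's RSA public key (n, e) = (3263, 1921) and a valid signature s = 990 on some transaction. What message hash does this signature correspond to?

28

s^1921 mod 3263 = 28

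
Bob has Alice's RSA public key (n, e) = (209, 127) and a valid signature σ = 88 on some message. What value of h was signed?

88

σ^2 ≡ 88^2 = 7744 ≡ 11
σ^4 ≡ 11^2 = 121
σ^8 ≡ 121^2 = 14641 ≡ 11
σ^16 ≡ 11^2 = 121
σ^32 ≡ 121^2 = 14641 ≡ 11
σ^64 ≡ 11^2 = 121
127 = 64 + 32 + 16 + 8 + 4 + 2 + 1, so σ^127 ≡ 121·11·121·11·121·11·88 ≡ 88 (mod 209)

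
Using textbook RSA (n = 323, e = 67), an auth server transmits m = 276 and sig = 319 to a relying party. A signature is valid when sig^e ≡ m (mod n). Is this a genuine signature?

Squares mod 323: sig^1≡319, sig^2≡16, sig^4≡256, sig^8≡290, sig^16≡120, sig^32≡188, sig^64≡137
67 = 64 + 2 + 1, so sig^67 ≡ 137·16·319 ≡ 276 (mod 323)
sig^67 mod 323 = 276 matches m.

genuine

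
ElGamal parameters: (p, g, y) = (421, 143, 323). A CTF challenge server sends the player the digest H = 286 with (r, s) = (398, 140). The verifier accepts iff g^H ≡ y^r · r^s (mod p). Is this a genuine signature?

genuine

Left side g^H mod p:
143^286 mod 421 = 155
Right side y^r · r^s mod p:
323^398 mod 421 = 153
398^140 mod 421 = 400
153·400 = 61200 ≡ 155 (mod 421)
155 ≡ 155 (mod 421), so the signature is genuine.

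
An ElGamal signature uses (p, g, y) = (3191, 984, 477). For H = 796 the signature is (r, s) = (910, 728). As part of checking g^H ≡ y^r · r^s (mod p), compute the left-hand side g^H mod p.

1563

Squares mod 3191: 984^1≡984, 984^2≡1383, 984^4≡1280, 984^8≡1417, 984^16≡750, 984^32≡884, 984^64≡2852, 984^128≡45, 984^256≡2025, 984^512≡190
796 = 512 + 256 + 16 + 8 + 4, so 984^796 ≡ 190·2025·750·1417·1280 ≡ 1563 (mod 3191)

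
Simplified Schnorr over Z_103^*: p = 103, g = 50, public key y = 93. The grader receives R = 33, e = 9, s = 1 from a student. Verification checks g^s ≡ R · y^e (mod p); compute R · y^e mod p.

50

Squares mod 103: 93^1≡93, 93^2≡100, 93^4≡9, 93^8≡81
9 = 8 + 1, so 93^9 ≡ 81·93 ≡ 14 (mod 103)
R · y^e ≡ 33·14 = 462 ≡ 50 (mod 103)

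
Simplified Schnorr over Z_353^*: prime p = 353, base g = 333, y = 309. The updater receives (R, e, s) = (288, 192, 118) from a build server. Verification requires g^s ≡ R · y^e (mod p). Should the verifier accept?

reject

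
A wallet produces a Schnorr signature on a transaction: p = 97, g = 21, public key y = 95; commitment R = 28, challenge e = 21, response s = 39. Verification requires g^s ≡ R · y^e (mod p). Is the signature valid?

invalid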